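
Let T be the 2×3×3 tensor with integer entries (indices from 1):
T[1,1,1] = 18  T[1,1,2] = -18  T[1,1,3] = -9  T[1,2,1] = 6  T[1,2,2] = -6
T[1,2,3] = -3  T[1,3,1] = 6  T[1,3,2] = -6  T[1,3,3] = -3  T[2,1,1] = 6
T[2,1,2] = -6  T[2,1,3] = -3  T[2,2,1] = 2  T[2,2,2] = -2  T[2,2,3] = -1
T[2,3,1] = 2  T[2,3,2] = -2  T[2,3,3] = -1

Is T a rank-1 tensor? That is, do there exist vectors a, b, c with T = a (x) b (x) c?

The mode-1 fibre T[:,1,1] = [18, 6] gives a = (3, 1) (primitive direction); the mode-2 fibre T[1,:,1] = [18, 6, 6] gives b = (3, 1, 1); then c[k] = T[1,1,k] / (a[1]·b[1]) = [18, -18, -9] / 9 = (2, -2, -1).
Expanding (3, 1) (x) (3, 1, 1) (x) (2, -2, -1) reproduces all 18 entries of T, so T = (3, 1) (x) (3, 1, 1) (x) (2, -2, -1) and rank(T) ≤ 1.
Equivalently every frontal slice T[:,:,k] is c[k] times the rank-1 matrix (3, 1) (x) (3, 1, 1). So T has rank 1 (it is nonzero).

Yes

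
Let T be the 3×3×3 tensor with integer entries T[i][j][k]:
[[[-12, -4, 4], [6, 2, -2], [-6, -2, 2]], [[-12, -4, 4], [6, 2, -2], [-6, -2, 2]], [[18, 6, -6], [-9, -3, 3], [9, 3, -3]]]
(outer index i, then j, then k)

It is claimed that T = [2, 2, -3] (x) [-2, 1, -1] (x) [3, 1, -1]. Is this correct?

Yes

Reconstruct entrywise from the claimed factors. For example, T[2,1,0] = -9 and Σₗ aₗ[2]bₗ[1]cₗ[0] = (-3)·(1)·(3) = -9; checking all 27 entries, every one matches. The claim holds.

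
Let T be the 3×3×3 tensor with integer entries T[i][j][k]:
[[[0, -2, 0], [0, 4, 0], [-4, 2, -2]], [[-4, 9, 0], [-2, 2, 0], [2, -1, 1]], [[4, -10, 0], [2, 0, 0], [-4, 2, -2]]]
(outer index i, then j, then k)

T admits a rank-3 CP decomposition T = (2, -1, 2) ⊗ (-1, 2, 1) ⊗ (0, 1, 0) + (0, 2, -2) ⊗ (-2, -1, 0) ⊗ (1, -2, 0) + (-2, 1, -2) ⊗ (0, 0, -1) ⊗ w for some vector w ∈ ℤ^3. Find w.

Subtract the known terms from T to get the rank-1 residual R = (-2, 1, -2) ⊗ (0, 0, -1) ⊗ w, so R[i,j,k] = a[i]·b[j]·w[k]. Pick indices with nonzero a[0]·b[2] = (-2)·(-1) = 2. Only the fibre through (0,2,·) is needed: R[0,2,:] = T[0,2,:] − Σₗ aₗ[0]bₗ[2]cₗ = [-4, 2, -2] − (2)·(1)·(0, 1, 0) − (0)·(0)·(1, -2, 0) = [-4, 0, -2]. Then w[k] = R[0,2,k] / 2 for each k, giving w = [-4, 0, -2] / 2 = (-2, 0, -1).

w = (-2, 0, -1)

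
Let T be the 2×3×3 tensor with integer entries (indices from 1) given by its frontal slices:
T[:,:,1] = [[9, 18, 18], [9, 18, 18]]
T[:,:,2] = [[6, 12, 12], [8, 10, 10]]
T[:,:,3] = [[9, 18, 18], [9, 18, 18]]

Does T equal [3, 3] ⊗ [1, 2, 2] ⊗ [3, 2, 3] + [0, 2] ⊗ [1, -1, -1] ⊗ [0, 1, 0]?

Reconstruct entrywise from the claimed factors. For example, T[2,3,3] = 18 and Σₗ aₗ[2]bₗ[3]cₗ[3] = (3)·(2)·(3) + (2)·(-1)·(0) = 18; checking all 18 entries, every one matches. The claim holds.

Yes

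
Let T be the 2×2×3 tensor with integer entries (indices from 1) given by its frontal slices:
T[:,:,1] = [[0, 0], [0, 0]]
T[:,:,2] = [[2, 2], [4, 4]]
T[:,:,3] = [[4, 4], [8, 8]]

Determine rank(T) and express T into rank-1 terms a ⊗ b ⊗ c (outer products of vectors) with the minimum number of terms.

Lower bound: T ≠ 0 (e.g. T[1,1,2] = 2), so rank(T) ≥ 1.
Upper bound: if T = a ⊗ b ⊗ c then every fibre of T is a multiple of the corresponding factor, so read the factors off the fibres through the nonzero entry T[1,1,2] = 2.
The mode-1 fibre T[:,1,2] = [2, 4] gives a = (1, 2) (primitive direction); the mode-2 fibre T[1,:,2] = [2, 2] gives b = (1, 1); then c[k] = T[1,1,k] / (a[1]·b[1]) = [0, 2, 4] / 1 = (0, 2, 4).
Expanding (1, 2) ⊗ (1, 1) ⊗ (0, 2, 4) reproduces all 12 entries of T, so T = (1, 2) ⊗ (1, 1) ⊗ (0, 2, 4) and rank(T) ≤ 1.
These bounds meet, so rank(T) = 1.

rank(T) = 1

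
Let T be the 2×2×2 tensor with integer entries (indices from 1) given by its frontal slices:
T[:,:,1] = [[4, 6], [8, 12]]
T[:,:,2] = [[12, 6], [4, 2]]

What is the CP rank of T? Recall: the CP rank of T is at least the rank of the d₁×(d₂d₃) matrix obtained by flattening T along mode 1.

Lower bound: in the mode-2 unfolding of T (rows indexed by j, columns by (i,k)) the 2×2 minor on rows j ∈ {1, 2}, columns (i,k) ∈ {(1,1), (1,2)} is det [[4, 12], [6, 6]] = -48 ≠ 0, so that unfolding has rank ≥ 2 and hence rank(T) ≥ 2 (CP rank is at least every unfolding rank, though it can be larger).
Upper bound: with S_k = T[:,:,k], the two rank-1 terms a₁b₁ᵀ, a₂b₂ᵀ are the rank-1 members of the pencil x·S₁ + y·S₂.
det(x·S₁ + y·S₂) is 80·xy = 80·(y)(x), vanishing at (x:y) = (1:0) and (0:1).
M₁ = S₁ = [[4, 6], [8, 12]] = 2·(1, 2)(2, 3)ᵀ and M₂ = S₂ = [[12, 6], [4, 2]] = 2·(3, 1)(2, 1)ᵀ, so take a₁ = (1, 2), b₁ = (2, 3), a₂ = (3, 1), b₂ = (2, 1).
Each slice is an integer combination of E₁ = a₁b₁ᵀ and E₂ = a₂b₂ᵀ: S₁ = 2·E₁, S₂ = 2·E₂; reading off coefficients, c₁ = (2, 0) and c₂ = (0, 2).
Hence T = (1, 2) (x) (2, 3) (x) (2, 0) + (3, 1) (x) (2, 1) (x) (0, 2), so rank(T) ≤ 2.
These bounds meet, so rank(T) = 2.

2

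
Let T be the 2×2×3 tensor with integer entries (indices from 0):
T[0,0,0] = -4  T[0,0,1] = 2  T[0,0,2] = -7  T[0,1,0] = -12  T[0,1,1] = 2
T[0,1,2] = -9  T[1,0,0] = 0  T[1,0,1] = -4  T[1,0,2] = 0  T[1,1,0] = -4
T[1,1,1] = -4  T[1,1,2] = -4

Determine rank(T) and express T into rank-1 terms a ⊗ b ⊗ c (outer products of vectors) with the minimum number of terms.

rank(T) = 3

Lower bound: in the mode-3 unfolding of T (rows indexed by k, columns by (i,j)) the 3×3 minor on rows k ∈ {0, 1, 2}, columns (i,j) ∈ {(0,0), (0,1), (1,0)} is det [[-4, -12, 0], [2, 2, -4], [-7, -9, 0]] = -192 ≠ 0, so that unfolding has rank ≥ 3 and hence rank(T) ≥ 3 (CP rank is at least every unfolding rank, though it can be larger).
Upper bound: T is a sum of 3 rank-1 terms, T = [1, -2] ⊗ [1, 1] ⊗ [-2, 2, -2] + [1, 0] ⊗ [1, -1] ⊗ [2, 0, -1] + [1, 1] ⊗ [1, 2] ⊗ [-4, 0, -4] (written with every a and b primitive with positive leading entry and the scale carried by c; CP decompositions are not unique, and this one is verified by expanding entrywise), so rank(T) ≤ 3.
These bounds meet, so rank(T) = 3.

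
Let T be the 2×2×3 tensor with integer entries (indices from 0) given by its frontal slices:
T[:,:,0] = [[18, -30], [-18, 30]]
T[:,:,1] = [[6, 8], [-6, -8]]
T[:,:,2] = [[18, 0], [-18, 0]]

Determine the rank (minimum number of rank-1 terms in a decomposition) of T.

Lower bound: the mode-2 unfolding of T (rows indexed by j, columns by (i,k) = (0,0), (0,1), (0,2), (1,0), (1,1), (1,2)) is [[18, 6, 18, -18, -6, -18], [-30, 8, 0, 30, -8, 0]].
There the 2×2 minor on rows j ∈ {0, 1}, columns (i,k) ∈ {(0,0), (0,1)} is det [[18, 6], [-30, 8]] = 324 ≠ 0, so this unfolding has rank ≥ 2; CP rank is at least every unfolding rank, so rank(T) ≥ 2. (Unfolding ranks only ever bound the CP rank from below — rank(T) can be strictly larger than all of them — so the matching upper bound has to come from an explicit 2-term decomposition.)
Upper bound — finding two terms. Every mode-1 slice of T is a multiple of one matrix: T[i,:,:] = a[i]·M with a = [1, -1] and M = [[18, 6, 18], [-30, 8, 0]] (rows indexed by j, columns by k). So it suffices to write M as a sum of two rank-1 matrices.
Splitting M by its rows (j = 0, 1), M = [1, 0][18, 6, 18]ᵀ + [0, 1][-30, 8, 0]ᵀ.
Hence T = [1, -1] ⊗ [1, 0] ⊗ [18, 6, 18] + [1, -1] ⊗ [0, 1] ⊗ [-30, 8, 0], so rank(T) ≤ 2.
These bounds meet, so rank(T) = 2.
Check entry T[1,0,2] = -18: (-1)·(1)·(18) + (-1)·(0)·(0) = -18.

2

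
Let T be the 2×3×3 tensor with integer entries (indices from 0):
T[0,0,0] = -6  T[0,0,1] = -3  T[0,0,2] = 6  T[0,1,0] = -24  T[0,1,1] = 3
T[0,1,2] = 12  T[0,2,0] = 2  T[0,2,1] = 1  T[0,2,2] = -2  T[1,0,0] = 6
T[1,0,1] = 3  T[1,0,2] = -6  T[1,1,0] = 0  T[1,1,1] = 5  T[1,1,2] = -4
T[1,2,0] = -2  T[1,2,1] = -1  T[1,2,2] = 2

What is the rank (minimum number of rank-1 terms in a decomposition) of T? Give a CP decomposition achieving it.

rank(T) = 2

Lower bound: the mode-1 unfolding of T (rows indexed by i, columns by (j,k) = (0,0), (0,1), (0,2), (1,0), (1,1), (1,2), (2,0), (2,1), (2,2)) is [[-6, -3, 6, -24, 3, 12, 2, 1, -2], [6, 3, -6, 0, 5, -4, -2, -1, 2]].
There the 2×2 minor on rows i ∈ {0, 1}, columns (j,k) ∈ {(0,0), (1,0)} is det [[-6, -24], [6, 0]] = 144 ≠ 0, so this unfolding has rank ≥ 2; CP rank is at least every unfolding rank, so rank(T) ≥ 2. (Unfolding ranks only ever bound the CP rank from below — rank(T) can be strictly larger than all of them — so the matching upper bound has to come from an explicit 2-term decomposition.)
Upper bound — finding two terms. Write S_k = T[:,:,k] for the frontal slices: S₀ = [[-6, -24, 2], [6, 0, -2]], S₁ = [[-3, 3, 1], [3, 5, -1]], S₂ = [[6, 12, -2], [-6, -4, 2]].
If T = a₁ ⊗ b₁ ⊗ c₁ + a₂ ⊗ b₂ ⊗ c₂ then each S_k = c₁[k]·a₁b₁ᵀ + c₂[k]·a₂b₂ᵀ. S₀ and S₁ are linearly independent, so a₁b₁ᵀ and a₂b₂ᵀ must span the same plane of matrices: they are the rank-1 matrices of the form x·S₀ + y·S₁.
The 2×2 minor of x·S₀ + y·S₁ on rows {0,1}, columns {0,1} is 144·x² + 24·xy − 24·y² = 24·(3·x − y)(2·x + y), vanishing at (x:y) = (1:3) and (1:-2).
M₁ = S₀ + 3·S₁ = [[-15, -15, 5], [15, 15, -5]] = (-5)·(1, -1)(3, 3, -1)ᵀ and M₂ = S₀ − 2·S₁ = [[0, -30, 0], [0, -10, 0]] = (-10)·(3, 1)(0, 1, 0)ᵀ, so take a₁ = (1, -1), b₁ = (3, 3, -1), a₂ = (3, 1), b₂ = (0, 1, 0).
Each slice is an integer combination of E₁ = a₁b₁ᵀ and E₂ = a₂b₂ᵀ: S₀ = −2·E₁ − 6·E₂, S₁ = −E₁ + 2·E₂, S₂ = 2·E₁ + 2·E₂; reading off coefficients, c₁ = (-2, -1, 2) and c₂ = (-6, 2, 2).
Hence T = (1, -1) ⊗ (3, 3, -1) ⊗ (-2, -1, 2) + (3, 1) ⊗ (0, 1, 0) ⊗ (-6, 2, 2), so rank(T) ≤ 2.
These bounds meet, so rank(T) = 2.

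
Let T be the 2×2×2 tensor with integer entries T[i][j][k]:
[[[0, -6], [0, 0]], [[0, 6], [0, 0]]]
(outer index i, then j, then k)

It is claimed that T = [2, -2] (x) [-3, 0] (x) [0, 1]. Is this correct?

Reconstruct entrywise from the claimed factors. For example, T[1,0,1] = 6 and Σₗ aₗ[1]bₗ[0]cₗ[1] = (-2)·(-3)·(1) = 6; checking all 8 entries, every one matches. The claim holds.

Yes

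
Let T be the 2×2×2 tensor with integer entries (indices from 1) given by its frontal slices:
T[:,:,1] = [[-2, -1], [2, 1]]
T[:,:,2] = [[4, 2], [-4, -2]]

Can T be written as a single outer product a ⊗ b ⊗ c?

The mode-1 fibre T[:,1,1] = [-2, 2] gives a = [1, -1] (primitive direction); the mode-2 fibre T[1,:,1] = [-2, -1] gives b = [2, 1]; then c[k] = T[1,1,k] / (a[1]·b[1]) = [-2, 4] / 2 = [-1, 2].
Expanding [1, -1] ⊗ [2, 1] ⊗ [-1, 2] reproduces all 8 entries of T, so T = [1, -1] ⊗ [2, 1] ⊗ [-1, 2] and rank(T) ≤ 1.
Equivalently every frontal slice T[:,:,k] is c[k] times the rank-1 matrix [1, -1] ⊗ [2, 1]. So T has rank 1 (it is nonzero).

Yes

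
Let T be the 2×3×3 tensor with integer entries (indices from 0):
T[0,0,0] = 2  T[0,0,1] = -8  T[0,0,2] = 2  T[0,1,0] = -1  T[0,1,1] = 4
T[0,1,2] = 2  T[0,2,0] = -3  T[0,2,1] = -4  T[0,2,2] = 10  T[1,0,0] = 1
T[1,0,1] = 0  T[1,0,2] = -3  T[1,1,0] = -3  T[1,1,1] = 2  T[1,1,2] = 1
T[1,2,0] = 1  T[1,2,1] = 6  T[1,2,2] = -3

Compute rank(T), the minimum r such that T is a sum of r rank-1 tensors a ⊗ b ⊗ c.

Lower bound: the mode-3 unfolding of T (rows indexed by k, columns by (i,j) = (0,0), (0,1), (0,2), (1,0), (1,1), (1,2)) is [[2, -1, -3, 1, -3, 1], [-8, 4, -4, 0, 2, 6], [2, 2, 10, -3, 1, -3]].
There the 3×3 minor on rows k ∈ {0, 1, 2}, columns (i,j) ∈ {(0,0), (0,1), (0,2)} is det [[2, -1, -3], [-8, 4, -4], [2, 2, 10]] = 96 ≠ 0, so this unfolding has rank ≥ 3; CP rank is at least every unfolding rank, so rank(T) ≥ 3. (This is only a lower bound: in general the CP rank may exceed every unfolding rank, so we still need to exhibit 3 rank-1 terms summing to T.)
Upper bound: T is a sum of 3 rank-1 terms, T = (1, -2) ⊗ (0, 1, -1) ⊗ (1, 0, 0) + (2, -1) ⊗ (1, 0, 2) ⊗ (0, -2, 2) + (2, 1) ⊗ (1, -1, -1) ⊗ (1, -2, -1) (one valid choice — decompositions are not unique — normalised so each a, b is primitive with positive first nonzero entry; check it by expanding all entries), so rank(T) ≤ 3.
These bounds meet, so rank(T) = 3.
Check entry T[1,1,2] = 1: (-2)·(1)·(0) + (-1)·(0)·(2) + (1)·(-1)·(-1) = 1.

3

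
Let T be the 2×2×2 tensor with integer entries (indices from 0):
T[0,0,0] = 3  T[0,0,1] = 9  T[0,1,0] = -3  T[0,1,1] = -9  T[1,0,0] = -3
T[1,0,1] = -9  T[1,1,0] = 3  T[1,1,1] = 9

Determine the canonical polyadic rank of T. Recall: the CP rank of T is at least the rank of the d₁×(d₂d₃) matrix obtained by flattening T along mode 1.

1

Lower bound: T ≠ 0 (e.g. T[0,0,0] = 3), so rank(T) ≥ 1.
Upper bound: if T = a ⊗ b ⊗ c then every fibre of T is a multiple of the corresponding factor, so read the factors off the fibres through the nonzero entry T[0,0,0] = 3.
The mode-1 fibre T[:,0,0] = [3, -3] gives a = [1, -1] (primitive direction); the mode-2 fibre T[0,:,0] = [3, -3] gives b = [1, -1]; then c[k] = T[0,0,k] / (a[0]·b[0]) = [3, 9] / 1 = [3, 9].
Expanding [1, -1] ⊗ [1, -1] ⊗ [3, 9] reproduces all 8 entries of T, so T = [1, -1] ⊗ [1, -1] ⊗ [3, 9] and rank(T) ≤ 1.
These bounds meet, so rank(T) = 1.
Check entry T[1,1,1] = 9: (-1)·(-1)·(9) = 9.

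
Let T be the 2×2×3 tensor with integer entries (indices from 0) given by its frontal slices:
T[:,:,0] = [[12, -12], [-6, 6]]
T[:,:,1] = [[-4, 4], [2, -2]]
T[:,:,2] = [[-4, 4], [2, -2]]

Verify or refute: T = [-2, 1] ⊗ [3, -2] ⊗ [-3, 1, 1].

Reconstruct entry (0,0,0) from the claimed factors: Σₗ aₗ[0]bₗ[0]cₗ[0] = (-2)·(3)·(-3) = 18, but T[0,0,0] = 12. The claim is false.

No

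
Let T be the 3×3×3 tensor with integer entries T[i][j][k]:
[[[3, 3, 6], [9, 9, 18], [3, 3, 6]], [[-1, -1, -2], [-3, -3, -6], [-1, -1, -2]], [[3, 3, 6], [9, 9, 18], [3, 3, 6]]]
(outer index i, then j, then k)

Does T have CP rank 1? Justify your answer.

Yes

If T = a ⊗ b ⊗ c then every fibre of T is a multiple of the corresponding factor, so read the factors off the fibres through the nonzero entry T[0,0,0] = 3.
The mode-1 fibre T[:,0,0] = [3, -1, 3] gives a = [3, -1, 3] (primitive direction); the mode-2 fibre T[0,:,0] = [3, 9, 3] gives b = [1, 3, 1]; then c[k] = T[0,0,k] / (a[0]·b[0]) = [3, 3, 6] / 3 = [1, 1, 2].
Expanding [3, -1, 3] ⊗ [1, 3, 1] ⊗ [1, 1, 2] reproduces all 27 entries of T, so T = [3, -1, 3] ⊗ [1, 3, 1] ⊗ [1, 1, 2] and rank(T) ≤ 1.
Equivalently every frontal slice T[:,:,k] is c[k] times the rank-1 matrix [3, -1, 3] ⊗ [1, 3, 1]. So T has rank 1 (it is nonzero).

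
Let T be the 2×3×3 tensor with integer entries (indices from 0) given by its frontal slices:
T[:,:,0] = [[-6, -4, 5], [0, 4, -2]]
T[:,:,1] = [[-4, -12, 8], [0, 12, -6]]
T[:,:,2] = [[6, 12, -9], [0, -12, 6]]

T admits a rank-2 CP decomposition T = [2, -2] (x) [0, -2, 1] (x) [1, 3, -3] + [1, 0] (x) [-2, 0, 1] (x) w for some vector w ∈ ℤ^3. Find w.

w = [3, 2, -3]

Subtract the known terms from T to get the rank-1 residual R = [1, 0] (x) [-2, 0, 1] (x) w, so R[i,j,k] = a[i]·b[j]·w[k]. Pick indices with nonzero a[0]·b[0] = (1)·(-2) = -2. Only the fibre through (0,0,·) is needed: R[0,0,:] = T[0,0,:] − Σₗ aₗ[0]bₗ[0]cₗ = [-6, -4, 6] − (2)·(0)·[1, 3, -3] = [-6, -4, 6]. Then w[k] = R[0,0,k] / -2 for each k, giving w = [-6, -4, 6] / -2 = [3, 2, -3].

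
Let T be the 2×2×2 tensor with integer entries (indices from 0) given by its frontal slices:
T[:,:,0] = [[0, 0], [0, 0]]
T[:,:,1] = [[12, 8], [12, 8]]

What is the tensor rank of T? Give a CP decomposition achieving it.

rank(T) = 1

Lower bound: T ≠ 0 (e.g. T[0,0,1] = 12), so rank(T) ≥ 1.
Upper bound: if T = a ⊗ b ⊗ c then every fibre of T is a multiple of the corresponding factor, so read the factors off the fibres through the nonzero entry T[0,0,1] = 12.
The mode-1 fibre T[:,0,1] = [12, 12] gives a = [1, 1] (primitive direction); the mode-2 fibre T[0,:,1] = [12, 8] gives b = [3, 2]; then c[k] = T[0,0,k] / (a[0]·b[0]) = [0, 12] / 3 = [0, 4].
Expanding [1, 1] ⊗ [3, 2] ⊗ [0, 4] reproduces all 8 entries of T, so T = [1, 1] ⊗ [3, 2] ⊗ [0, 4] and rank(T) ≤ 1.
These bounds meet, so rank(T) = 1.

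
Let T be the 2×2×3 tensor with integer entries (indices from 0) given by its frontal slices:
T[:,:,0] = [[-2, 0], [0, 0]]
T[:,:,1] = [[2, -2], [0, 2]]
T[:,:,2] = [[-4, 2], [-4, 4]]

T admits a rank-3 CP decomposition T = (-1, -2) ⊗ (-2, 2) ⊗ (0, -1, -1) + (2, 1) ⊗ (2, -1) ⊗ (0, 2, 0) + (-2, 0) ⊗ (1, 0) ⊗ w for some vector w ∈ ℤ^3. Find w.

w = (1, 2, 1)

Subtract the known terms from T to get the rank-1 residual R = (-2, 0) ⊗ (1, 0) ⊗ w, so R[i,j,k] = a[i]·b[j]·w[k]. Pick indices with nonzero a[0]·b[0] = (-2)·(1) = -2. Only the fibre through (0,0,·) is needed: R[0,0,:] = T[0,0,:] − Σₗ aₗ[0]bₗ[0]cₗ = [-2, 2, -4] − (-1)·(-2)·(0, -1, -1) − (2)·(2)·(0, 2, 0) = [-2, -4, -2]. Then w[k] = R[0,0,k] / -2 for each k, giving w = [-2, -4, -2] / -2 = (1, 2, 1).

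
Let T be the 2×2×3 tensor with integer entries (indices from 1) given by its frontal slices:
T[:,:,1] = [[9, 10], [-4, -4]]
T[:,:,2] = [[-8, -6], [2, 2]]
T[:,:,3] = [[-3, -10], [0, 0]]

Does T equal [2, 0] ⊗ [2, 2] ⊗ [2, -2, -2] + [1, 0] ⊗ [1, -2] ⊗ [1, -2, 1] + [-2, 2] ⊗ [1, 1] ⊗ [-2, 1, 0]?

No

Reconstruct entry (1,1,1) from the claimed factors: Σₗ aₗ[1]bₗ[1]cₗ[1] = (2)·(2)·(2) + (1)·(1)·(1) + (-2)·(1)·(-2) = 13, but T[1,1,1] = 9. The claim is false.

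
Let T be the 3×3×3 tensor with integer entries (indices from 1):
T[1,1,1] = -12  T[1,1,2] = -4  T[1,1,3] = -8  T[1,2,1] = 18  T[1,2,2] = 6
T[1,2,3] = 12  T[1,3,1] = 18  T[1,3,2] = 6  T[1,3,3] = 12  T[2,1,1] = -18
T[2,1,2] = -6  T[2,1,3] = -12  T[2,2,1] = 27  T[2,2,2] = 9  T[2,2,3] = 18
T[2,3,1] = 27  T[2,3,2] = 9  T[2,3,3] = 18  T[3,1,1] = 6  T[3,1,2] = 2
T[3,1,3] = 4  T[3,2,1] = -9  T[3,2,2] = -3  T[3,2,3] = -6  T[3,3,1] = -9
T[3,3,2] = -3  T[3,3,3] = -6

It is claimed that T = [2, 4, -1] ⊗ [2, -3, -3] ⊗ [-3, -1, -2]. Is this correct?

No

Reconstruct entry (2,1,1) from the claimed factors: Σₗ aₗ[2]bₗ[1]cₗ[1] = (4)·(2)·(-3) = -24, but T[2,1,1] = -18. The claim is false.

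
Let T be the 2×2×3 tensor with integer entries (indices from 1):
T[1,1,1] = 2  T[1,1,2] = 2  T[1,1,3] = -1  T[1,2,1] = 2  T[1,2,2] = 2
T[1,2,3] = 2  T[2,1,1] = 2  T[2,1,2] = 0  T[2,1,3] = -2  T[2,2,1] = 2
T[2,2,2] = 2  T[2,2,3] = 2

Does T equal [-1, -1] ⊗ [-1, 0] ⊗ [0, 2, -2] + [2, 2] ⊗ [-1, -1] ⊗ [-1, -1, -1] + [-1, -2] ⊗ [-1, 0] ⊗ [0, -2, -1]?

Reconstruct entrywise from the claimed factors. For example, T[2,2,1] = 2 and Σₗ aₗ[2]bₗ[2]cₗ[1] = (-1)·(0)·(0) + (2)·(-1)·(-1) + (-2)·(0)·(0) = 2; checking all 12 entries, every one matches. The claim holds.

Yes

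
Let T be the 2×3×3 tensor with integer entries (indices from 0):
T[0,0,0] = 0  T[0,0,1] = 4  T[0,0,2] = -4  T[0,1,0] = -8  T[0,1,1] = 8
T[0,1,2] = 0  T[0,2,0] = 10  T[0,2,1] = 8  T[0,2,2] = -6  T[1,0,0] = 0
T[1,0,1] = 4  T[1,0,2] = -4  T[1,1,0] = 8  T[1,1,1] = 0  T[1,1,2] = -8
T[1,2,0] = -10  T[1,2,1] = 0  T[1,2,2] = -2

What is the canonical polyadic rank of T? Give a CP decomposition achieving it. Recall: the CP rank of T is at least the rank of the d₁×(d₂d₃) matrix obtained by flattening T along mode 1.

Lower bound: the mode-2 unfolding of T (rows indexed by j, columns by (i,k) = (0,0), (0,1), (0,2), (1,0), (1,1), (1,2)) is [[0, 4, -4, 0, 4, -4], [-8, 8, 0, 8, 0, -8], [10, 8, -6, -10, 0, -2]].
There the 3×3 minor on rows j ∈ {0, 1, 2}, columns (i,k) ∈ {(0,0), (0,1), (0,2)} is det [[0, 4, -4], [-8, 8, 0], [10, 8, -6]] = 384 ≠ 0, so this unfolding has rank ≥ 3; CP rank is at least every unfolding rank, so rank(T) ≥ 3. (This is only a lower bound: in general the CP rank may exceed every unfolding rank, so we still need to exhibit 3 rank-1 terms summing to T.)
Upper bound: T is a sum of 3 rank-1 terms, T = [1, -1] ⊗ [0, 1, -2] ⊗ [-4, -4, 0] + [1, -1] ⊗ [0, 2, -1] ⊗ [-2, 4, 2] + [1, 1] ⊗ [1, 1, 1] ⊗ [0, 4, -4] (one valid choice — decompositions are not unique — normalised so each a, b is primitive with positive first nonzero entry; check it by expanding all entries), so rank(T) ≤ 3.
These bounds meet, so rank(T) = 3.

rank(T) = 3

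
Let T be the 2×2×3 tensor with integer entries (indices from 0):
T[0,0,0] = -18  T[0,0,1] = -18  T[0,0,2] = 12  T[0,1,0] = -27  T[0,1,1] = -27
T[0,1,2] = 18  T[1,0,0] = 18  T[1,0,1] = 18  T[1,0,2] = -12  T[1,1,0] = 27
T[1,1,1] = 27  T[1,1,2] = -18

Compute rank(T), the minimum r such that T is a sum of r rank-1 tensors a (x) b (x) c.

Lower bound: T ≠ 0 (e.g. T[0,0,0] = -18), so rank(T) ≥ 1.
Upper bound: if T = a (x) b (x) c then every fibre of T is a multiple of the corresponding factor, so read the factors off the fibres through the nonzero entry T[0,0,0] = -18.
The mode-1 fibre T[:,0,0] = [-18, 18] gives a = [1, -1] (primitive direction); the mode-2 fibre T[0,:,0] = [-18, -27] gives b = [2, 3]; then c[k] = T[0,0,k] / (a[0]·b[0]) = [-18, -18, 12] / 2 = [-9, -9, 6].
Expanding [1, -1] (x) [2, 3] (x) [-9, -9, 6] reproduces all 12 entries of T, so T = [1, -1] (x) [2, 3] (x) [-9, -9, 6] and rank(T) ≤ 1.
These bounds meet, so rank(T) = 1.
Check entry T[0,1,2] = 18: (1)·(3)·(6) = 18.

1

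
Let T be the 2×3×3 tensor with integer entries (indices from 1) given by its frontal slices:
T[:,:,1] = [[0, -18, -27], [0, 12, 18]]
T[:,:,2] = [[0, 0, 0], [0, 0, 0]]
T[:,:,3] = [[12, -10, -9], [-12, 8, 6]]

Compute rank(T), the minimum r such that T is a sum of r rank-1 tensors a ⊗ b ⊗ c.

Lower bound: the mode-3 unfolding of T (rows indexed by k, columns by (i,j) = (1,1), (1,2), (1,3), (2,1), (2,2), (2,3)) is [[0, -18, -27, 0, 12, 18], [0, 0, 0, 0, 0, 0], [12, -10, -9, -12, 8, 6]].
There the 2×2 minor on rows k ∈ {1, 3}, columns (i,j) ∈ {(1,1), (1,2)} is det [[0, -18], [12, -10]] = 216 ≠ 0, so this unfolding has rank ≥ 2; CP rank is at least every unfolding rank, so rank(T) ≥ 2. (Unfolding ranks only ever bound the CP rank from below — rank(T) can be strictly larger than all of them — so the matching upper bound has to come from an explicit 2-term decomposition.)
Upper bound — finding two terms. Write S_k = T[:,:,k] for the frontal slices: S₁ = [[0, -18, -27], [0, 12, 18]], S₂ = [[0, 0, 0], [0, 0, 0]], S₃ = [[12, -10, -9], [-12, 8, 6]].
If T = a₁ ⊗ b₁ ⊗ c₁ + a₂ ⊗ b₂ ⊗ c₂ then each S_k = c₁[k]·a₁b₁ᵀ + c₂[k]·a₂b₂ᵀ. S₁ and S₃ are linearly independent, so a₁b₁ᵀ and a₂b₂ᵀ must span the same plane of matrices: they are the rank-1 matrices of the form x·S₁ + y·S₃.
The 2×2 minor of x·S₁ + y·S₃ on rows {1,2}, columns {1,2} is −72·xy − 24·y² = (-24)·(y)(3·x + y), vanishing at (x:y) = (1:0) and (1:-3).
M₁ = S₁ = [[0, -18, -27], [0, 12, 18]] = (-3)·[3, -2][0, 2, 3]ᵀ and M₂ = S₁ − 3·S₃ = [[-36, 12, 0], [36, -12, 0]] = (-12)·[1, -1][3, -1, 0]ᵀ, so take a₁ = [3, -2], b₁ = [0, 2, 3], a₂ = [1, -1], b₂ = [3, -1, 0].
Each slice is an integer combination of E₁ = a₁b₁ᵀ and E₂ = a₂b₂ᵀ: S₁ = −3·E₁, S₂ = 0, S₃ = −E₁ + 4·E₂; reading off coefficients, c₁ = [-3, 0, -1] and c₂ = [0, 0, 4].
Hence T = [3, -2] ⊗ [0, 2, 3] ⊗ [-3, 0, -1] + [1, -1] ⊗ [3, -1, 0] ⊗ [0, 0, 4], so rank(T) ≤ 2.
These bounds meet, so rank(T) = 2.

2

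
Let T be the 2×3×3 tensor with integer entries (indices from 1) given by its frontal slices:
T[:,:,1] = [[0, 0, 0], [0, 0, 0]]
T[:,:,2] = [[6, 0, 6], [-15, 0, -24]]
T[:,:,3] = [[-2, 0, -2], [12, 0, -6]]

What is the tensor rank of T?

2

Lower bound: the mode-2 unfolding of T (rows indexed by j, columns by (i,k) = (1,1), (1,2), (1,3), (2,1), (2,2), (2,3)) is [[0, 6, -2, 0, -15, 12], [0, 0, 0, 0, 0, 0], [0, 6, -2, 0, -24, -6]].
There the 2×2 minor on rows j ∈ {1, 3}, columns (i,k) ∈ {(1,2), (2,2)} is det [[6, -15], [6, -24]] = -54 ≠ 0, so this unfolding has rank ≥ 2; CP rank is at least every unfolding rank, so rank(T) ≥ 2. (Unfolding ranks only ever bound the CP rank from below — rank(T) can be strictly larger than all of them — so the matching upper bound has to come from an explicit 2-term decomposition.)
Upper bound — finding two terms. Write S_k = T[:,:,k] for the frontal slices: S₁ = [[0, 0, 0], [0, 0, 0]], S₂ = [[6, 0, 6], [-15, 0, -24]], S₃ = [[-2, 0, -2], [12, 0, -6]].
If T = a₁ ∘ b₁ ∘ c₁ + a₂ ∘ b₂ ∘ c₂ then each S_k = c₁[k]·a₁b₁ᵀ + c₂[k]·a₂b₂ᵀ. S₂ and S₃ are linearly independent, so a₁b₁ᵀ and a₂b₂ᵀ must span the same plane of matrices: they are the rank-1 matrices of the form x·S₂ + y·S₃.
The 2×2 minor of x·S₂ + y·S₃ on rows {1,2}, columns {1,3} is −54·x² − 90·xy + 36·y² = (-18)·(x + 2·y)(3·x − y), vanishing at (x:y) = (2:-1) and (1:3).
M₁ = 2·S₂ − S₃ = [[14, 0, 14], [-42, 0, -42]] = 14·(1, -3)(1, 0, 1)ᵀ and M₂ = S₂ + 3·S₃ = [[0, 0, 0], [21, 0, -42]] = 21·(0, 1)(1, 0, -2)ᵀ, so take a₁ = (1, -3), b₁ = (1, 0, 1), a₂ = (0, 1), b₂ = (1, 0, -2).
Each slice is an integer combination of E₁ = a₁b₁ᵀ and E₂ = a₂b₂ᵀ: S₁ = 0, S₂ = 6·E₁ + 3·E₂, S₃ = −2·E₁ + 6·E₂; reading off coefficients, c₁ = (0, 6, -2) and c₂ = (0, 3, 6).
Hence T = (1, -3) ∘ (1, 0, 1) ∘ (0, 6, -2) + (0, 1) ∘ (1, 0, -2) ∘ (0, 3, 6), so rank(T) ≤ 2.
These bounds meet, so rank(T) = 2.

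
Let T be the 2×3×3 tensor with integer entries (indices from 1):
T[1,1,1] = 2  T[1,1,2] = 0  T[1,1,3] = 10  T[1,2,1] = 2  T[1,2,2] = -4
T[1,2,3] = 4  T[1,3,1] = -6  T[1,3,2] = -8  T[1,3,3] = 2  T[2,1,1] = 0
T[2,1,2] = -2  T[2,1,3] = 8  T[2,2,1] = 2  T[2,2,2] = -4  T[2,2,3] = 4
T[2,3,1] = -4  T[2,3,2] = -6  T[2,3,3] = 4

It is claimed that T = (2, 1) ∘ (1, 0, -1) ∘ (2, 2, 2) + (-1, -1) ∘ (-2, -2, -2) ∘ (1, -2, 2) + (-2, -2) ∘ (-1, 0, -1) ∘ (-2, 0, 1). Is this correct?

Reconstruct entrywise from the claimed factors. For example, T[1,3,3] = 2 and Σₗ aₗ[1]bₗ[3]cₗ[3] = (2)·(-1)·(2) + (-1)·(-2)·(2) + (-2)·(-1)·(1) = 2; checking all 18 entries, every one matches. The claim holds.

Yes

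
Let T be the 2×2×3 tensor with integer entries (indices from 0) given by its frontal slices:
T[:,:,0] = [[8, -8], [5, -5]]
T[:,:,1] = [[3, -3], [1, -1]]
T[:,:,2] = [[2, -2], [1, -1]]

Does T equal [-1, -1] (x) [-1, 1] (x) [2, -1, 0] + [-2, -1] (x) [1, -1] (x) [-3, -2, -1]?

Reconstruct entrywise from the claimed factors. For example, T[0,1,1] = -3 and Σₗ aₗ[0]bₗ[1]cₗ[1] = (-1)·(1)·(-1) + (-2)·(-1)·(-2) = -3; checking all 12 entries, every one matches. The claim holds.

Yes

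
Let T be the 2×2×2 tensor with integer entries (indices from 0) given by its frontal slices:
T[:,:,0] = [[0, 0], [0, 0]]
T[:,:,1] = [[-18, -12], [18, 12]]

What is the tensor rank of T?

1

Lower bound: T ≠ 0 (e.g. T[0,0,1] = -18), so rank(T) ≥ 1.
Upper bound: if T = a (x) b (x) c then every fibre of T is a multiple of the corresponding factor, so read the factors off the fibres through the nonzero entry T[0,0,1] = -18.
The mode-1 fibre T[:,0,1] = [-18, 18] gives a = [1, -1] (primitive direction); the mode-2 fibre T[0,:,1] = [-18, -12] gives b = [3, 2]; then c[k] = T[0,0,k] / (a[0]·b[0]) = [0, -18] / 3 = [0, -6].
Expanding [1, -1] (x) [3, 2] (x) [0, -6] reproduces all 8 entries of T, so T = [1, -1] (x) [3, 2] (x) [0, -6] and rank(T) ≤ 1.
These bounds meet, so rank(T) = 1.
Check entry T[1,0,0] = 0: (-1)·(3)·(0) = 0.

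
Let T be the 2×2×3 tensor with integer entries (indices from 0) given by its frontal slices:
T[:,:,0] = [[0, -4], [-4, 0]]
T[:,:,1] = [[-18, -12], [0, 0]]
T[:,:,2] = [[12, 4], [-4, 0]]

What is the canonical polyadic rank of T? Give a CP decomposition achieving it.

rank(T) = 2

Lower bound: the mode-3 unfolding of T (rows indexed by k, columns by (i,j) = (0,0), (0,1), (1,0), (1,1)) is [[0, -4, -4, 0], [-18, -12, 0, 0], [12, 4, -4, 0]].
There the 2×2 minor on rows k ∈ {0, 1}, columns (i,j) ∈ {(0,0), (0,1)} is det [[0, -4], [-18, -12]] = -72 ≠ 0, so this unfolding has rank ≥ 2; CP rank is at least every unfolding rank, so rank(T) ≥ 2. (This is only a lower bound: in general the CP rank may exceed every unfolding rank, so we still need to exhibit 2 rank-1 terms summing to T.)
Upper bound — finding two terms. Write S_k = T[:,:,k] for the frontal slices: S₀ = [[0, -4], [-4, 0]], S₁ = [[-18, -12], [0, 0]], S₂ = [[12, 4], [-4, 0]].
If T = a₁ ∘ b₁ ∘ c₁ + a₂ ∘ b₂ ∘ c₂ then each S_k = c₁[k]·a₁b₁ᵀ + c₂[k]·a₂b₂ᵀ. S₀ and S₁ are linearly independent, so a₁b₁ᵀ and a₂b₂ᵀ must span the same plane of matrices: they are the rank-1 matrices of the form x·S₀ + y·S₁.
det(x·S₀ + y·S₁) is −16·x² − 48·xy = (-16)·(x + 3·y)(x), vanishing at (x:y) = (3:-1) and (0:1).
M₁ = 3·S₀ − S₁ = [[18, 0], [-12, 0]] = 6·[3, -2][1, 0]ᵀ and M₂ = S₁ = [[-18, -12], [0, 0]] = (-6)·[1, 0][3, 2]ᵀ, so take a₁ = [3, -2], b₁ = [1, 0], a₂ = [1, 0], b₂ = [3, 2].
Each slice is an integer combination of E₁ = a₁b₁ᵀ and E₂ = a₂b₂ᵀ: S₀ = 2·E₁ − 2·E₂, S₁ = −6·E₂, S₂ = 2·E₁ + 2·E₂; reading off coefficients, c₁ = [2, 0, 2] and c₂ = [-2, -6, 2].
Hence T = [3, -2] ∘ [1, 0] ∘ [2, 0, 2] + [1, 0] ∘ [3, 2] ∘ [-2, -6, 2], so rank(T) ≤ 2.
These bounds meet, so rank(T) = 2.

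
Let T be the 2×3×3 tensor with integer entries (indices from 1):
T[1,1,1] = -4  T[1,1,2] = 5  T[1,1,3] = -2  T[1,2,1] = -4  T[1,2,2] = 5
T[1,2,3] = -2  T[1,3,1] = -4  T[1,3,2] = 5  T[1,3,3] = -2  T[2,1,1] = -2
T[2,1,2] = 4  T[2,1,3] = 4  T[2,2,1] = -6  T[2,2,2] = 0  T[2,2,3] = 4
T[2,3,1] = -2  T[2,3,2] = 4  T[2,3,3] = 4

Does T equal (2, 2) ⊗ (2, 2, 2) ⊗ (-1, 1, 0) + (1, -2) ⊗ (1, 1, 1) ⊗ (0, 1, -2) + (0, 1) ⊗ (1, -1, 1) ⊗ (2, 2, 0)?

Yes

Reconstruct entrywise from the claimed factors. For example, T[1,1,2] = 5 and Σₗ aₗ[1]bₗ[1]cₗ[2] = (2)·(2)·(1) + (1)·(1)·(1) + (0)·(1)·(2) = 5; checking all 18 entries, every one matches. The claim holds.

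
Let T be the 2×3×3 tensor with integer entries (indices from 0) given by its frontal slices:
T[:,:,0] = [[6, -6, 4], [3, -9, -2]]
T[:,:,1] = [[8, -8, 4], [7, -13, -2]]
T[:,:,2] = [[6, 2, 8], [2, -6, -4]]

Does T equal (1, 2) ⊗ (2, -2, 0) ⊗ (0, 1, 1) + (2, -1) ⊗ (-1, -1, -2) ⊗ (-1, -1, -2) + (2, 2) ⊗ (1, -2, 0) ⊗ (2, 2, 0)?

Reconstruct entrywise from the claimed factors. For example, T[1,0,1] = 7 and Σₗ aₗ[1]bₗ[0]cₗ[1] = (2)·(2)·(1) + (-1)·(-1)·(-1) + (2)·(1)·(2) = 7; checking all 18 entries, every one matches. The claim holds.

Yes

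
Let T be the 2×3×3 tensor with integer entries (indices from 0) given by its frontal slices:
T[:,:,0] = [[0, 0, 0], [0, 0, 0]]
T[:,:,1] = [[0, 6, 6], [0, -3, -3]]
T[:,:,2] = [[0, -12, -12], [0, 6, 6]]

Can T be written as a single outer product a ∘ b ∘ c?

If T = a ∘ b ∘ c then every fibre of T is a multiple of the corresponding factor, so read the factors off the fibres through the nonzero entry T[0,1,1] = 6.
The mode-1 fibre T[:,1,1] = [6, -3] gives a = (2, -1) (primitive direction); the mode-2 fibre T[0,:,1] = [0, 6, 6] gives b = (0, 1, 1); then c[k] = T[0,1,k] / (a[0]·b[1]) = [0, 6, -12] / 2 = (0, 3, -6).
Expanding (2, -1) ∘ (0, 1, 1) ∘ (0, 3, -6) reproduces all 18 entries of T, so T = (2, -1) ∘ (0, 1, 1) ∘ (0, 3, -6) and rank(T) ≤ 1.
Equivalently every frontal slice T[:,:,k] is c[k] times the rank-1 matrix (2, -1) ∘ (0, 1, 1). So T has rank 1 (it is nonzero).

Yes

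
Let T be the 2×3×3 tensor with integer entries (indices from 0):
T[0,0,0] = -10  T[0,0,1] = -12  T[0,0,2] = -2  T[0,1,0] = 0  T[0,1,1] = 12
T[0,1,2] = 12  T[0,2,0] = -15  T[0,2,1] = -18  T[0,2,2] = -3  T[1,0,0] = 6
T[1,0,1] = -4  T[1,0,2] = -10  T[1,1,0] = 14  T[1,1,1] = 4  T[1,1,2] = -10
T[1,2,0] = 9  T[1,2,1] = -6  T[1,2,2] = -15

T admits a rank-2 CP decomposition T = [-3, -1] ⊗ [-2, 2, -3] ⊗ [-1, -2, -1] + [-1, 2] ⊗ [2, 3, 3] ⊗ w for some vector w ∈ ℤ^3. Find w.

w = [2, 0, -2]

Subtract the known terms from T to get the rank-1 residual R = [-1, 2] ⊗ [2, 3, 3] ⊗ w, so R[i,j,k] = a[i]·b[j]·w[k]. Pick indices with nonzero a[0]·b[0] = (-1)·(2) = -2. Only the fibre through (0,0,·) is needed: R[0,0,:] = T[0,0,:] − Σₗ aₗ[0]bₗ[0]cₗ = [-10, -12, -2] − (-3)·(-2)·[-1, -2, -1] = [-4, 0, 4]. Then w[k] = R[0,0,k] / -2 for each k, giving w = [-4, 0, 4] / -2 = [2, 0, -2].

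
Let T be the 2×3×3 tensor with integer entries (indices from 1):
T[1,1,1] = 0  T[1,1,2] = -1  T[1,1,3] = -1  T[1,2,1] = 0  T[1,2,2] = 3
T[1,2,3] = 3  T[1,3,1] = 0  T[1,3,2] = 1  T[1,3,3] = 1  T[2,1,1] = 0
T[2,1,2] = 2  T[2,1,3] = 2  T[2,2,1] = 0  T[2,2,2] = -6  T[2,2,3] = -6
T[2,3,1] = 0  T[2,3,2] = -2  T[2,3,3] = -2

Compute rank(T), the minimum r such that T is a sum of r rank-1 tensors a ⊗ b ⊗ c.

1

Lower bound: T ≠ 0 (e.g. T[1,1,2] = -1), so rank(T) ≥ 1.
Upper bound: if T = a ⊗ b ⊗ c then every fibre of T is a multiple of the corresponding factor, so read the factors off the fibres through the nonzero entry T[1,1,2] = -1.
The mode-1 fibre T[:,1,2] = [-1, 2] gives a = (1, -2) (primitive direction); the mode-2 fibre T[1,:,2] = [-1, 3, 1] gives b = (1, -3, -1); then c[k] = T[1,1,k] / (a[1]·b[1]) = [0, -1, -1] / 1 = (0, -1, -1).
Expanding (1, -2) ⊗ (1, -3, -1) ⊗ (0, -1, -1) reproduces all 18 entries of T, so T = (1, -2) ⊗ (1, -3, -1) ⊗ (0, -1, -1) and rank(T) ≤ 1.
These bounds meet, so rank(T) = 1.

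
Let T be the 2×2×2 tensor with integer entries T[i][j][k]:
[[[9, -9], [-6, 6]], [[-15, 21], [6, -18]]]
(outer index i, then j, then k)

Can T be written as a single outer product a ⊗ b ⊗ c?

No

The mode-2 unfolding of T (rows indexed by j, columns by (i,k) = (0,0), (0,1), (1,0), (1,1)) is [[9, -9, -15, 21], [-6, 6, 6, -18]].
There the 2×2 minor on rows j ∈ {0, 1}, columns (i,k) ∈ {(0,0), (1,0)} is det [[9, -15], [-6, 6]] = -36 ≠ 0, so this unfolding has rank ≥ 2; CP rank is at least every unfolding rank, so rank(T) ≥ 2.
In particular rank(T) ≥ 2 > 1, so T is not rank-1.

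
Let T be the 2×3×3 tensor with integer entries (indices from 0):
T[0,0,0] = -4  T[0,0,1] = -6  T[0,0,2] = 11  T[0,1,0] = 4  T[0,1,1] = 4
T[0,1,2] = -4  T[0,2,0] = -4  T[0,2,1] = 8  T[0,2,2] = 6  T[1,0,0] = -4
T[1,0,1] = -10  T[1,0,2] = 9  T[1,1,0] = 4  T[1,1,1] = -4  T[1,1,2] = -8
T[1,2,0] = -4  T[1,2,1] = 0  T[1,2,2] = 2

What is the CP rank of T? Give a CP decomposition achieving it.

Lower bound: the mode-3 unfolding of T (rows indexed by k, columns by (i,j) = (0,0), (0,1), (0,2), (1,0), (1,1), (1,2)) is [[-4, 4, -4, -4, 4, -4], [-6, 4, 8, -10, -4, 0], [11, -4, 6, 9, -8, 2]].
There the 3×3 minor on rows k ∈ {0, 1, 2}, columns (i,j) ∈ {(0,0), (0,1), (0,2)} is det [[-4, 4, -4], [-6, 4, 8], [11, -4, 6]] = 352 ≠ 0, so this unfolding has rank ≥ 3; CP rank is at least every unfolding rank, so rank(T) ≥ 3. (This is only a lower bound: in general the CP rank may exceed every unfolding rank, so we still need to exhibit 3 rank-1 terms summing to T.)
Upper bound: T is a sum of 3 rank-1 terms, T = [1, -1] ⊗ [1, 2, 2] ⊗ [0, 2, 1] + [1, 1] ⊗ [1, -1, 1] ⊗ [-4, -4, 8] + [1, 1] ⊗ [1, 1, -2] ⊗ [0, -4, 2] (one valid choice — decompositions are not unique — normalised so each a, b is primitive with positive first nonzero entry; check it by expanding all entries), so rank(T) ≤ 3.
These bounds meet, so rank(T) = 3.

rank(T) = 3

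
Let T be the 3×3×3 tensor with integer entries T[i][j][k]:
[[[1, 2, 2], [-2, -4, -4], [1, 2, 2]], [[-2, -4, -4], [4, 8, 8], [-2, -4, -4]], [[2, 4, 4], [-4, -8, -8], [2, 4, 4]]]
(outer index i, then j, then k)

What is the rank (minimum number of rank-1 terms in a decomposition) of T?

Lower bound: T ≠ 0 (e.g. T[0,0,0] = 1), so rank(T) ≥ 1.
Upper bound: the mode-1 fibre T[:,0,0] = [1, -2, 2] gives a = [1, -2, 2] (primitive direction); the mode-2 fibre T[0,:,0] = [1, -2, 1] gives b = [1, -2, 1]; then c[k] = T[0,0,k] / (a[0]·b[0]) = [1, 2, 2] / 1 = [1, 2, 2].
Expanding [1, -2, 2] (x) [1, -2, 1] (x) [1, 2, 2] reproduces all 27 entries of T, so T = [1, -2, 2] (x) [1, -2, 1] (x) [1, 2, 2] and rank(T) ≤ 1.
These bounds meet, so rank(T) = 1.

1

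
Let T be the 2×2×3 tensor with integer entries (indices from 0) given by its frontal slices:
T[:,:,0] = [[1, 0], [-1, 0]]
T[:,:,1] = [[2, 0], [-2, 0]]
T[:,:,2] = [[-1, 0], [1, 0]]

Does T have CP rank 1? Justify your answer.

The mode-1 fibre T[:,0,0] = [1, -1] gives a = [1, -1] (primitive direction); the mode-2 fibre T[0,:,0] = [1, 0] gives b = [1, 0]; then c[k] = T[0,0,k] / (a[0]·b[0]) = [1, 2, -1] / 1 = [1, 2, -1].
Expanding [1, -1] (x) [1, 0] (x) [1, 2, -1] reproduces all 12 entries of T, so T = [1, -1] (x) [1, 0] (x) [1, 2, -1] and rank(T) ≤ 1.
Equivalently every frontal slice T[:,:,k] is c[k] times the rank-1 matrix [1, -1] (x) [1, 0]. So T has rank 1 (it is nonzero).

Yes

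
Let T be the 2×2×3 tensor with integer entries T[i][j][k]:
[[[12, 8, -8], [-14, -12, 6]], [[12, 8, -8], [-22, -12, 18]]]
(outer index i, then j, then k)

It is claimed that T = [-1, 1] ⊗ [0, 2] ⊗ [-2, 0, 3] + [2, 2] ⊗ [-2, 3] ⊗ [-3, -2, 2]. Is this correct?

Yes

Reconstruct entrywise from the claimed factors. For example, T[0,1,2] = 6 and Σₗ aₗ[0]bₗ[1]cₗ[2] = (-1)·(2)·(3) + (2)·(3)·(2) = 6; checking all 12 entries, every one matches. The claim holds.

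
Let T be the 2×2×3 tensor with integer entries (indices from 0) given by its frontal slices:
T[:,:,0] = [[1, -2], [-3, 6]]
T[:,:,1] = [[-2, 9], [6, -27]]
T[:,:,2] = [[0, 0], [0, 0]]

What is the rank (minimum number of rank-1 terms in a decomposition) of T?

2

Lower bound: the mode-3 unfolding of T (rows indexed by k, columns by (i,j) = (0,0), (0,1), (1,0), (1,1)) is [[1, -2, -3, 6], [-2, 9, 6, -27], [0, 0, 0, 0]].
There the 2×2 minor on rows k ∈ {0, 1}, columns (i,j) ∈ {(0,0), (0,1)} is det [[1, -2], [-2, 9]] = 5 ≠ 0, so this unfolding has rank ≥ 2; CP rank is at least every unfolding rank, so rank(T) ≥ 2. (Flattening ranks never certify an upper bound on CP rank; for that we must actually write T with 2 rank-1 terms.)
Upper bound — finding two terms. Every mode-1 slice of T is a multiple of one matrix: T[i,:,:] = a[i]·M with a = [1, -3] and M = [[1, -2, 0], [-2, 9, 0]] (rows indexed by j, columns by k). So it suffices to write M as a sum of two rank-1 matrices.
Splitting M by its rows (j = 0, 1), M = [1, 0][1, -2, 0]ᵀ + [0, 1][-2, 9, 0]ᵀ.
Hence T = [1, -3] (x) [1, 0] (x) [1, -2, 0] + [1, -3] (x) [0, 1] (x) [-2, 9, 0], so rank(T) ≤ 2.
These bounds meet, so rank(T) = 2.
Check entry T[1,1,2] = 0: (-3)·(0)·(0) + (-3)·(1)·(0) = 0.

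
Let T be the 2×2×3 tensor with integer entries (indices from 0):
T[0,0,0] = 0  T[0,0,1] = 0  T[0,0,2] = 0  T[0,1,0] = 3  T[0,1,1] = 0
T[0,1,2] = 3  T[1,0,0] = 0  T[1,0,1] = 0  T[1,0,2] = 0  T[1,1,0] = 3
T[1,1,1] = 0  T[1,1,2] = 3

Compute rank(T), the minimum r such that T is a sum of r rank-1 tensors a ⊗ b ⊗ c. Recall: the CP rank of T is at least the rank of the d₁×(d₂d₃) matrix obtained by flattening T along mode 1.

1

Lower bound: T ≠ 0 (e.g. T[0,1,0] = 3), so rank(T) ≥ 1.
Upper bound: the mode-1 fibre T[:,1,0] = [3, 3] gives a = [1, 1] (primitive direction); the mode-2 fibre T[0,:,0] = [0, 3] gives b = [0, 1]; then c[k] = T[0,1,k] / (a[0]·b[1]) = [3, 0, 3] / 1 = [3, 0, 3].
Expanding [1, 1] ⊗ [0, 1] ⊗ [3, 0, 3] reproduces all 12 entries of T, so T = [1, 1] ⊗ [0, 1] ⊗ [3, 0, 3] and rank(T) ≤ 1.
These bounds meet, so rank(T) = 1.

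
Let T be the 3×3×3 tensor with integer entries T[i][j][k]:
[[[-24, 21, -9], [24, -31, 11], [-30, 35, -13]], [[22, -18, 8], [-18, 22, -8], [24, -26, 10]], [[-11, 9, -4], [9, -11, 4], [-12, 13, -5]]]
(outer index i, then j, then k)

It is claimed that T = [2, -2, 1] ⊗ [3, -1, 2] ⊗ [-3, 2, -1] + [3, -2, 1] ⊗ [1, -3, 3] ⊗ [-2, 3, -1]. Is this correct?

Reconstruct entrywise from the claimed factors. For example, T[0,2,1] = 35 and Σₗ aₗ[0]bₗ[2]cₗ[1] = (2)·(2)·(2) + (3)·(3)·(3) = 35; checking all 27 entries, every one matches. The claim holds.

Yes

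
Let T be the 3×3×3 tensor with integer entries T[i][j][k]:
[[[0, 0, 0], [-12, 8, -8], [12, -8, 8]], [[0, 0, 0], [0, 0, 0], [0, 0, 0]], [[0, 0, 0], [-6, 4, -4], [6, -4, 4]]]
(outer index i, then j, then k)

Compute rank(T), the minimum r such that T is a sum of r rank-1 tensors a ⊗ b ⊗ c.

1

Lower bound: T ≠ 0 (e.g. T[0,1,0] = -12), so rank(T) ≥ 1.
Upper bound: if T = a ⊗ b ⊗ c then every fibre of T is a multiple of the corresponding factor, so read the factors off the fibres through the nonzero entry T[0,1,0] = -12.
The mode-1 fibre T[:,1,0] = [-12, 0, -6] gives a = [2, 0, 1] (primitive direction); the mode-2 fibre T[0,:,0] = [0, -12, 12] gives b = [0, 1, -1]; then c[k] = T[0,1,k] / (a[0]·b[1]) = [-12, 8, -8] / 2 = [-6, 4, -4].
Expanding [2, 0, 1] ⊗ [0, 1, -1] ⊗ [-6, 4, -4] reproduces all 27 entries of T, so T = [2, 0, 1] ⊗ [0, 1, -1] ⊗ [-6, 4, -4] and rank(T) ≤ 1.
These bounds meet, so rank(T) = 1.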